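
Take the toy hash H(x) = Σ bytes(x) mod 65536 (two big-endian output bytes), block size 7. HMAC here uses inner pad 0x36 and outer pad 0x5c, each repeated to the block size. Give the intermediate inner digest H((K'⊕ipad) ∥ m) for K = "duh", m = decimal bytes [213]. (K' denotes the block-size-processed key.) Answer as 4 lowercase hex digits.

02a0

Key "duh" = 64 75 68 is 3 bytes ≤ B = 7; zero-pad to 7 bytes: K' = 64 75 68 00 00 00 00.
K' ⊕ ipad = 52 43 5e 36 36 36 36.
Inner input = 52 43 5e 36 36 36 36 ∥ d5.
Inner hash: sum = 82+67+94+54+54+54+54+213 = 672 → 02 a0.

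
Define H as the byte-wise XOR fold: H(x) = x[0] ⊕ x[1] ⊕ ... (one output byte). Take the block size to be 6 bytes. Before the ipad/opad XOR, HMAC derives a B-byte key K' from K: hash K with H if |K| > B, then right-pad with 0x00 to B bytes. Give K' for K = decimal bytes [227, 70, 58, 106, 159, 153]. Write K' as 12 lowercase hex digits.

Key decimal bytes [227, 70, 58, 106, 159, 153] = e3 46 3a 6a 9f 99 is exactly B = 6 bytes: K' = e3 46 3a 6a 9f 99.

e3463a6a9f99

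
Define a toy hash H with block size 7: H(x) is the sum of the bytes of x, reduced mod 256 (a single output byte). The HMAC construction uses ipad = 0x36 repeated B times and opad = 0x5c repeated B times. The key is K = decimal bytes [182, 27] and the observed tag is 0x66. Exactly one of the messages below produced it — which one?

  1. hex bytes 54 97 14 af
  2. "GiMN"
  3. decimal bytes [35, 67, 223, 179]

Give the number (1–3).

1

Key decimal bytes [182, 27] = b6 1b is 2 bytes ≤ B = 7; zero-pad to 7 bytes: K' = b6 1b 00 00 00 00 00.
K' ⊕ ipad = 80 2d 36 36 36 36 36; K' ⊕ opad = ea 47 5c 5c 5c 5c 5c.
m1: inner = H(80 2d 36 36 36 36 36 54 97 14 af) = 69; tag = H(ea 47 5c 5c 5c 5c 5c 69) = 66 ← matches
m2: inner = H(80 2d 36 36 36 36 36 47 69 4d 4e) = 06; tag = H(ea 47 5c 5c 5c 5c 5c 06) = 03
m3: inner = H(80 2d 36 36 36 36 36 23 43 df b3) = b3; tag = H(ea 47 5c 5c 5c 5c 5c b3) = b0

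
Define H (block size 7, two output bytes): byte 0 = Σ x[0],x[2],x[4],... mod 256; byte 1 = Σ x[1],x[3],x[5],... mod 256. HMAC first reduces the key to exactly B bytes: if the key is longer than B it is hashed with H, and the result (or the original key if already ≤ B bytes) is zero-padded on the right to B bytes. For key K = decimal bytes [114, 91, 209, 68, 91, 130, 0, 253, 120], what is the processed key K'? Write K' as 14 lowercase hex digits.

|K| = 9 > B = 7, so first hash the key.
H(K): even-index sum = 534 mod 256 = 22; odd-index sum = 542 mod 256 = 30 → 16 1e.
Zero-pad H(K) = 16 1e to 7 bytes: K' = 16 1e 00 00 00 00 00.

161e0000000000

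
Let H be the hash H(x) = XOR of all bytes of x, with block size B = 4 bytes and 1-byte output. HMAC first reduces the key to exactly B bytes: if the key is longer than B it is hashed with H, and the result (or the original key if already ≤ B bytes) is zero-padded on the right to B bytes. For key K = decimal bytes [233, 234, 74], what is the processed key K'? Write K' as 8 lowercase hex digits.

e9ea4a00

Key decimal bytes [233, 234, 74] = e9 ea 4a is 3 bytes ≤ B = 4; zero-pad to 4 bytes: K' = e9 ea 4a 00.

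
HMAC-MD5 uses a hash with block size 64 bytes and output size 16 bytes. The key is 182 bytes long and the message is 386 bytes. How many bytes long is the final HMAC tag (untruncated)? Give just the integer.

The tag is one MD5 digest: 16 bytes.

16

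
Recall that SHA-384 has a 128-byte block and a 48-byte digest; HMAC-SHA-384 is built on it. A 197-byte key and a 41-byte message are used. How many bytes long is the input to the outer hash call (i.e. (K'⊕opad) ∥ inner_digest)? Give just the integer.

Key is 197 > 128 bytes, so it is hashed to 48 bytes then zero-padded to 128: |K'| = 128.
Outer input = (K'⊕opad) ∥ H(inner) → 128 + 48 = 176 bytes.

176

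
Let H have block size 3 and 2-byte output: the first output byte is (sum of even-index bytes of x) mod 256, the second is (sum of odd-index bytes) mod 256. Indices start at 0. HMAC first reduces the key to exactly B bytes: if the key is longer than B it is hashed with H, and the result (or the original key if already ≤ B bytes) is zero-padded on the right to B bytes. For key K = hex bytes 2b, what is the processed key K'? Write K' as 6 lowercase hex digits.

Key hex bytes 2b is 1 byte ≤ B = 3; zero-pad to 3 bytes: K' = 2b 00 00.

2b0000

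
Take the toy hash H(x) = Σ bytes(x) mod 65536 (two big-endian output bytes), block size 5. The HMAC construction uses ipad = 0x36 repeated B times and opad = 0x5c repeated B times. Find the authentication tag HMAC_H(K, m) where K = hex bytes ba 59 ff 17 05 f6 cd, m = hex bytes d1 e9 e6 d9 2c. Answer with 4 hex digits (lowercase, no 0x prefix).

Key hex bytes ba 59 ff 17 05 f6 cd is 7 bytes > B = 5, so hash it first: H(key) = 03 f1, then zero-pad to 5 bytes: K' = 03 f1 00 00 00.
K' ⊕ ipad = 35 c7 36 36 36.  K' ⊕ opad = 5f ad 5c 5c 5c.
Inner input = (K'⊕ipad) ∥ m = 35 c7 36 36 36 ∥ d1 e9 e6 d9 2c.
Inner hash: sum = 53+199+54+54+54+209+233+230+217+44 = 1347 → 05 43.
Outer input = (K'⊕opad) ∥ inner = 5f ad 5c 5c 5c ∥ 05 43.
Outer hash (tag): sum = 95+173+92+92+92+5+67 = 616 → 02 68.

0268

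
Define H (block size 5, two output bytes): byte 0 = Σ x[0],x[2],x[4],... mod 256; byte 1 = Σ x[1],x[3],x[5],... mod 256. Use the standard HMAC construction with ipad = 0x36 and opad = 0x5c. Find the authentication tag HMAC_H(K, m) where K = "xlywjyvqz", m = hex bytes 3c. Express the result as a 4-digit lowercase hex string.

Key "xlywjyvqz" = 78 6c 79 77 6a 79 76 71 7a is 9 bytes > B = 5, so hash it first: H(key) = 4b cd, then zero-pad to 5 bytes: K' = 4b cd 00 00 00.
K' ⊕ ipad = 7d fb 36 36 36.  K' ⊕ opad = 17 91 5c 5c 5c.
Inner input = (K'⊕ipad) ∥ m = 7d fb 36 36 36 ∥ 3c.
Inner hash: even-index sum = 233 mod 256 = 233; odd-index sum = 365 mod 256 = 109 → e9 6d.
Outer input = (K'⊕opad) ∥ inner = 17 91 5c 5c 5c ∥ e9 6d.
Outer hash (tag): even-index sum = 316 mod 256 = 60; odd-index sum = 470 mod 256 = 214 → 3c d6.

3cd6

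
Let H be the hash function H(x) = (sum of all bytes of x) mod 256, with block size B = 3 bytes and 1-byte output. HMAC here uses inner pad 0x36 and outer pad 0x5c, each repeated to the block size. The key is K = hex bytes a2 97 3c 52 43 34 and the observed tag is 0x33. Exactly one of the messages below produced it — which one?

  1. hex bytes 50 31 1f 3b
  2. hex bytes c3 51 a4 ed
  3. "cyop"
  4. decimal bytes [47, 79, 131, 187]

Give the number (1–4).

2

Key hex bytes a2 97 3c 52 43 34 is 6 bytes > B = 3, so hash it first: H(key) = 3e, then zero-pad to 3 bytes: K' = 3e 00 00.
K' ⊕ ipad = 08 36 36; K' ⊕ opad = 62 5c 5c.
m1: inner = H(08 36 36 50 31 1f 3b) = 4f; tag = H(62 5c 5c 4f) = 69
m2: inner = H(08 36 36 c3 51 a4 ed) = 19; tag = H(62 5c 5c 19) = 33 ← matches
m3: inner = H(08 36 36 63 79 6f 70) = 2f; tag = H(62 5c 5c 2f) = 49
m4: inner = H(08 36 36 2f 4f 83 bb) = 30; tag = H(62 5c 5c 30) = 4a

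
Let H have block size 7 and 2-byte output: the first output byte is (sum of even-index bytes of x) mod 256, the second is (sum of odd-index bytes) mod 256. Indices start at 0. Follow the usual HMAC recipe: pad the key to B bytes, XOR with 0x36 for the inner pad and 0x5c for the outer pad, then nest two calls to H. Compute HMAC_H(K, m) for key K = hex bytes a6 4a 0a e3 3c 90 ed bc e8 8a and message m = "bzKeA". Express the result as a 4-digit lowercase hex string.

Key hex bytes a6 4a 0a e3 3c 90 ed bc e8 8a is 10 bytes > B = 7, so hash it first: H(key) = c1 03, then zero-pad to 7 bytes: K' = c1 03 00 00 00 00 00.
K' ⊕ ipad = f7 35 36 36 36 36 36.  K' ⊕ opad = 9d 5f 5c 5c 5c 5c 5c.
Inner input = (K'⊕ipad) ∥ m = f7 35 36 36 36 36 36 ∥ 62 7a 4b 65 41.
Inner hash: even-index sum = 632 mod 256 = 120; odd-index sum = 399 mod 256 = 143 → 78 8f.
Outer input = (K'⊕opad) ∥ inner = 9d 5f 5c 5c 5c 5c 5c ∥ 78 8f.
Outer hash (tag): even-index sum = 576 mod 256 = 64; odd-index sum = 399 mod 256 = 143 → 40 8f.

408f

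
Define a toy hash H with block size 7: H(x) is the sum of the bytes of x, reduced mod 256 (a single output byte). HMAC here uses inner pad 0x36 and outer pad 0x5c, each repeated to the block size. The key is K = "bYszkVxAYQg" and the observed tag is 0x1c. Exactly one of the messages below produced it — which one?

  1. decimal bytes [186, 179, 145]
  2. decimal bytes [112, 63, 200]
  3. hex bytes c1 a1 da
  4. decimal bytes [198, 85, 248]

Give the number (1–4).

3

Key "bYszkVxAYQg" = 62 59 73 7a 6b 56 78 41 59 51 67 is 11 bytes > B = 7, so hash it first: H(key) = 33, then zero-pad to 7 bytes: K' = 33 00 00 00 00 00 00.
K' ⊕ ipad = 05 36 36 36 36 36 36; K' ⊕ opad = 6f 5c 5c 5c 5c 5c 5c.
m1: inner = H(05 36 36 36 36 36 36 ba b3 91) = 47; tag = H(6f 5c 5c 5c 5c 5c 5c 47) = de
m2: inner = H(05 36 36 36 36 36 36 70 3f c8) = c0; tag = H(6f 5c 5c 5c 5c 5c 5c c0) = 57
m3: inner = H(05 36 36 36 36 36 36 c1 a1 da) = 85; tag = H(6f 5c 5c 5c 5c 5c 5c 85) = 1c ← matches
m4: inner = H(05 36 36 36 36 36 36 c6 55 f8) = 5c; tag = H(6f 5c 5c 5c 5c 5c 5c 5c) = f3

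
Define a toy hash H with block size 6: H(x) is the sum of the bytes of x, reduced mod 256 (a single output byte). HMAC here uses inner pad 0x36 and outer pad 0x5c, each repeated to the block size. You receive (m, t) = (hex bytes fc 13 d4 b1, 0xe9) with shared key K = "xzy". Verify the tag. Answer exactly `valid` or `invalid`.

invalid

Key "xzy" = 78 7a 79 is 3 bytes ≤ B = 6; zero-pad to 6 bytes: K' = 78 7a 79 00 00 00.
K' ⊕ ipad = 4e 4c 4f 36 36 36; K' ⊕ opad = 24 26 25 5c 5c 5c.
Inner hash: sum = 78+76+79+54+54+54+252+19+212+177 = 1055; mod 256 = 31 → 1f.
Outer hash (recomputed tag): sum = 36+38+37+92+92+92+31 = 418; mod 256 = 162 → a2.
Recomputed tag = a2; claimed = e9 → mismatch.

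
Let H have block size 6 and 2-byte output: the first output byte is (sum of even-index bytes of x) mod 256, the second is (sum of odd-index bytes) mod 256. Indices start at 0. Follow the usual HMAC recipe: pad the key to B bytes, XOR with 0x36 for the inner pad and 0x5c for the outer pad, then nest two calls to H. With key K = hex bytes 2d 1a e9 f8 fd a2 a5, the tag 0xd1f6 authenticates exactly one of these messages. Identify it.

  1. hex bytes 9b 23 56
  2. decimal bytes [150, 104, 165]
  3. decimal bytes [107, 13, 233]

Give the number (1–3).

Key hex bytes 2d 1a e9 f8 fd a2 a5 is 7 bytes > B = 6, so hash it first: H(key) = b8 b4, then zero-pad to 6 bytes: K' = b8 b4 00 00 00 00.
K' ⊕ ipad = 8e 82 36 36 36 36; K' ⊕ opad = e4 e8 5c 5c 5c 5c.
m1: inner = H(8e 82 36 36 36 36 9b 23 56) = eb 11; tag = H(e4 e8 5c 5c 5c 5c eb 11) = 87b1
m2: inner = H(8e 82 36 36 36 36 96 68 a5) = 35 56; tag = H(e4 e8 5c 5c 5c 5c 35 56) = d1f6 ← matches
m3: inner = H(8e 82 36 36 36 36 6b 0d e9) = 4e fb; tag = H(e4 e8 5c 5c 5c 5c 4e fb) = ea9b

2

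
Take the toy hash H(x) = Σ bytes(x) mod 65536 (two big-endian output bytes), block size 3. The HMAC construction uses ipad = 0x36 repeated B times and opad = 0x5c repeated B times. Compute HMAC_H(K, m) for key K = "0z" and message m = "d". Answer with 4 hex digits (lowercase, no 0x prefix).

01da

Key "0z" = 30 7a is 2 bytes ≤ B = 3; zero-pad to 3 bytes: K' = 30 7a 00.
K' ⊕ ipad = 06 4c 36.  K' ⊕ opad = 6c 26 5c.
Inner input = (K'⊕ipad) ∥ m = 06 4c 36 ∥ 64.
Inner hash: sum = 6+76+54+100 = 236 → 00 ec.
Outer input = (K'⊕opad) ∥ inner = 6c 26 5c ∥ 00 ec.
Outer hash (tag): sum = 108+38+92+0+236 = 474 → 01 da.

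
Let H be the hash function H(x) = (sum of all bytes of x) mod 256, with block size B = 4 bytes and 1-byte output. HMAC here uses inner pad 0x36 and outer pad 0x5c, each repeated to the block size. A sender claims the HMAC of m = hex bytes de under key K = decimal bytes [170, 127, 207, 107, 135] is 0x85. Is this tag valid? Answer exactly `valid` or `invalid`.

Key decimal bytes [170, 127, 207, 107, 135] = aa 7f cf 6b 87 is 5 bytes > B = 4, so hash it first: H(key) = ea, then zero-pad to 4 bytes: K' = ea 00 00 00.
K' ⊕ ipad = dc 36 36 36; K' ⊕ opad = b6 5c 5c 5c.
Inner hash: sum = 220+54+54+54+222 = 604; mod 256 = 92 → 5c.
Outer hash (recomputed tag): sum = 182+92+92+92+92 = 550; mod 256 = 38 → 26.
Recomputed tag = 26; claimed = 85 → mismatch.

invalid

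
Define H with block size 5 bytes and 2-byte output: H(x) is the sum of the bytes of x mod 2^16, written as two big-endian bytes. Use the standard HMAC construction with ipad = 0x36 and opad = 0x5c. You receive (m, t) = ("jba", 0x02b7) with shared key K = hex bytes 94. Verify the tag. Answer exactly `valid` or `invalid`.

Key hex bytes 94 is 1 byte ≤ B = 5; zero-pad to 5 bytes: K' = 94 00 00 00 00.
K' ⊕ ipad = a2 36 36 36 36; K' ⊕ opad = c8 5c 5c 5c 5c.
Inner hash: sum = 162+54+54+54+54+106+98+97 = 679 → 02 a7.
Outer hash (recomputed tag): sum = 200+92+92+92+92+2+167 = 737 → 02 e1.
Recomputed tag = 02e1; claimed = 02b7 → mismatch.

invalid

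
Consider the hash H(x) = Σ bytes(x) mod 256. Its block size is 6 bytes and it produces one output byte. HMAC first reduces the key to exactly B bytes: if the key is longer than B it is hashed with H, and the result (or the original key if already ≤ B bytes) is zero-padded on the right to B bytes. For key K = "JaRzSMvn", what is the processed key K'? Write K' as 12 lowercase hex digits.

fb0000000000

|K| = 8 > B = 6, so first hash the key.
H(K): sum = 74+97+82+122+83+77+118+110 = 763; mod 256 = 251 → fb.
Zero-pad H(K) = fb to 6 bytes: K' = fb 00 00 00 00 00.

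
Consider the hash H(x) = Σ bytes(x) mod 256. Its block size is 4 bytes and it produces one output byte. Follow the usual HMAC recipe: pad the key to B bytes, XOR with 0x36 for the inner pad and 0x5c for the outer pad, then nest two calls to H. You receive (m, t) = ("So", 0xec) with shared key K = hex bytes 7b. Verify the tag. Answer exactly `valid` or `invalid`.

valid

Key hex bytes 7b is 1 byte ≤ B = 4; zero-pad to 4 bytes: K' = 7b 00 00 00.
K' ⊕ ipad = 4d 36 36 36; K' ⊕ opad = 27 5c 5c 5c.
Inner hash: sum = 77+54+54+54+83+111 = 433; mod 256 = 177 → b1.
Outer hash (recomputed tag): sum = 39+92+92+92+177 = 492; mod 256 = 236 → ec.
Recomputed tag = ec; claimed = ec → match.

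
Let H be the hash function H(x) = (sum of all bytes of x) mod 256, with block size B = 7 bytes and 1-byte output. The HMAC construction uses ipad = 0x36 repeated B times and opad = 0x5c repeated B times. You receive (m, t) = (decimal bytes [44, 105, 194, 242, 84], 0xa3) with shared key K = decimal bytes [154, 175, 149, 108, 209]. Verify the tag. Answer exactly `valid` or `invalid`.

invalid

Key decimal bytes [154, 175, 149, 108, 209] = 9a af 95 6c d1 is 5 bytes ≤ B = 7; zero-pad to 7 bytes: K' = 9a af 95 6c d1 00 00.
K' ⊕ ipad = ac 99 a3 5a e7 36 36; K' ⊕ opad = c6 f3 c9 30 8d 5c 5c.
Inner hash: sum = 172+153+163+90+231+54+54+44+105+194+242+84 = 1586; mod 256 = 50 → 32.
Outer hash (recomputed tag): sum = 198+243+201+48+141+92+92+50 = 1065; mod 256 = 41 → 29.
Recomputed tag = 29; claimed = a3 → mismatch.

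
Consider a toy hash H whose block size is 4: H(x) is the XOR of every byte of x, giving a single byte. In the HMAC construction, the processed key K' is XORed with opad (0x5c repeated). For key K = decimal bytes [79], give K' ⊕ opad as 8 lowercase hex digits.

Key decimal bytes [79] = 4f is 1 byte ≤ B = 4; zero-pad to 4 bytes: K' = 4f 00 00 00.
XOR each byte with 0x5c: 4f⊕5c=13, 00⊕5c=5c, 00⊕5c=5c, 00⊕5c=5c.

135c5c5c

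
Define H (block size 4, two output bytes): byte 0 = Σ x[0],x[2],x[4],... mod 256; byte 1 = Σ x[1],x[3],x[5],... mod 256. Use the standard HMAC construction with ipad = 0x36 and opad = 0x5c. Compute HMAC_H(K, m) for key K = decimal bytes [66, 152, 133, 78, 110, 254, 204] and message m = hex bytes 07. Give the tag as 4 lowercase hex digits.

Key decimal bytes [66, 152, 133, 78, 110, 254, 204] = 42 98 85 4e 6e fe cc is 7 bytes > B = 4, so hash it first: H(key) = 01 e4, then zero-pad to 4 bytes: K' = 01 e4 00 00.
K' ⊕ ipad = 37 d2 36 36.  K' ⊕ opad = 5d b8 5c 5c.
Inner input = (K'⊕ipad) ∥ m = 37 d2 36 36 ∥ 07.
Inner hash: even-index sum = 116 mod 256 = 116; odd-index sum = 264 mod 256 = 8 → 74 08.
Outer input = (K'⊕opad) ∥ inner = 5d b8 5c 5c ∥ 74 08.
Outer hash (tag): even-index sum = 301 mod 256 = 45; odd-index sum = 284 mod 256 = 28 → 2d 1c.

2d1c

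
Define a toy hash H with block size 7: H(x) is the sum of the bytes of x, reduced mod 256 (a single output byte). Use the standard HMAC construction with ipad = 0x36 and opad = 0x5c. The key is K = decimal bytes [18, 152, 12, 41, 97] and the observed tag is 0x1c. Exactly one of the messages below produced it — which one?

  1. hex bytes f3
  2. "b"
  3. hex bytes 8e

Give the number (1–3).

2

Key decimal bytes [18, 152, 12, 41, 97] = 12 98 0c 29 61 is 5 bytes ≤ B = 7; zero-pad to 7 bytes: K' = 12 98 0c 29 61 00 00.
K' ⊕ ipad = 24 ae 3a 1f 57 36 36; K' ⊕ opad = 4e c4 50 75 3d 5c 5c.
m1: inner = H(24 ae 3a 1f 57 36 36 f3) = e1; tag = H(4e c4 50 75 3d 5c 5c e1) = ad
m2: inner = H(24 ae 3a 1f 57 36 36 62) = 50; tag = H(4e c4 50 75 3d 5c 5c 50) = 1c ← matches
m3: inner = H(24 ae 3a 1f 57 36 36 8e) = 7c; tag = H(4e c4 50 75 3d 5c 5c 7c) = 48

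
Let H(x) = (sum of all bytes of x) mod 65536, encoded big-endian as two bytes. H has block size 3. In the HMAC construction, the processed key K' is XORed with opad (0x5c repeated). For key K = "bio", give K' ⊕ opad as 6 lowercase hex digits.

3e3533

Key "bio" = 62 69 6f is exactly B = 3 bytes: K' = 62 69 6f.
XOR each byte with 0x5c: 62⊕5c=3e, 69⊕5c=35, 6f⊕5c=33.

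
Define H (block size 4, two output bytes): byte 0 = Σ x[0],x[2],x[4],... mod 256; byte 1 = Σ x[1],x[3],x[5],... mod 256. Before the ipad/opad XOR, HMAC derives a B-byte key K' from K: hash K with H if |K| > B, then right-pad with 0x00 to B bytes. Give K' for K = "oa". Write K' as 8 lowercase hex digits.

6f610000

Key "oa" = 6f 61 is 2 bytes ≤ B = 4; zero-pad to 4 bytes: K' = 6f 61 00 00.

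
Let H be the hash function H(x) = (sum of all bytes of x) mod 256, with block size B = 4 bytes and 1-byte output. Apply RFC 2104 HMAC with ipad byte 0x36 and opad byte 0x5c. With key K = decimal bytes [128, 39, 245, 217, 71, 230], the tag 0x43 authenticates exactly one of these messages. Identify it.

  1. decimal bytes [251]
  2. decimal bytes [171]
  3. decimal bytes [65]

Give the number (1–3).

Key decimal bytes [128, 39, 245, 217, 71, 230] = 80 27 f5 d9 47 e6 is 6 bytes > B = 4, so hash it first: H(key) = a2, then zero-pad to 4 bytes: K' = a2 00 00 00.
K' ⊕ ipad = 94 36 36 36; K' ⊕ opad = fe 5c 5c 5c.
m1: inner = H(94 36 36 36 fb) = 31; tag = H(fe 5c 5c 5c 31) = 43 ← matches
m2: inner = H(94 36 36 36 ab) = e1; tag = H(fe 5c 5c 5c e1) = f3
m3: inner = H(94 36 36 36 41) = 77; tag = H(fe 5c 5c 5c 77) = 89

1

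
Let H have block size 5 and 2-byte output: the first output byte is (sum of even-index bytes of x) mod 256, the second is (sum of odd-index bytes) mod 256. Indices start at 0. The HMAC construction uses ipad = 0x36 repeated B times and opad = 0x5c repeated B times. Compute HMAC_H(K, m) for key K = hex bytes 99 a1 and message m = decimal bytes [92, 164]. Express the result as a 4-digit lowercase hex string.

a618

Key hex bytes 99 a1 is 2 bytes ≤ B = 5; zero-pad to 5 bytes: K' = 99 a1 00 00 00.
K' ⊕ ipad = af 97 36 36 36.  K' ⊕ opad = c5 fd 5c 5c 5c.
Inner input = (K'⊕ipad) ∥ m = af 97 36 36 36 ∥ 5c a4.
Inner hash: even-index sum = 447 mod 256 = 191; odd-index sum = 297 mod 256 = 41 → bf 29.
Outer input = (K'⊕opad) ∥ inner = c5 fd 5c 5c 5c ∥ bf 29.
Outer hash (tag): even-index sum = 422 mod 256 = 166; odd-index sum = 536 mod 256 = 24 → a6 18.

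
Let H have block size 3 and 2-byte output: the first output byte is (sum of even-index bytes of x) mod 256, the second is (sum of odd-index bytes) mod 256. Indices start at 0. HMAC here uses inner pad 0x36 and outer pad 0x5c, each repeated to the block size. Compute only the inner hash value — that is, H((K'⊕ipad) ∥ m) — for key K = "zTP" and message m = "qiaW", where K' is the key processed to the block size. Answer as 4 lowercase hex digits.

7234

Key "zTP" = 7a 54 50 is exactly B = 3 bytes: K' = 7a 54 50.
K' ⊕ ipad = 4c 62 66.
Inner input = 4c 62 66 ∥ 71 69 61 57.
Inner hash: even-index sum = 370 mod 256 = 114; odd-index sum = 308 mod 256 = 52 → 72 34.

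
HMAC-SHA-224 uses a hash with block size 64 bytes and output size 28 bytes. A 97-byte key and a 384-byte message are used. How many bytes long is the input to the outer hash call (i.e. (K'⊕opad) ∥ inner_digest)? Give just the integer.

92

Key is 97 > 64 bytes, so it is hashed to 28 bytes then zero-padded to 64: |K'| = 64.
Outer input = (K'⊕opad) ∥ H(inner) → 64 + 28 = 92 bytes.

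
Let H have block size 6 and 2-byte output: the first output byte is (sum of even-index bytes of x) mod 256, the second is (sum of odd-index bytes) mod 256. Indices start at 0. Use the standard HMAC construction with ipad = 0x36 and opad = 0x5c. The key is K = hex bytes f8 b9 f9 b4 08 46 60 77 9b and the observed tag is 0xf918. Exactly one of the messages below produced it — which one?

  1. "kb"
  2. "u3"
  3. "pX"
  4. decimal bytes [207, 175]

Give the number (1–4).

1

Key hex bytes f8 b9 f9 b4 08 46 60 77 9b is 9 bytes > B = 6, so hash it first: H(key) = f4 2a, then zero-pad to 6 bytes: K' = f4 2a 00 00 00 00.
K' ⊕ ipad = c2 1c 36 36 36 36; K' ⊕ opad = a8 76 5c 5c 5c 5c.
m1: inner = H(c2 1c 36 36 36 36 6b 62) = 99 ea; tag = H(a8 76 5c 5c 5c 5c 99 ea) = f918 ← matches
m2: inner = H(c2 1c 36 36 36 36 75 33) = a3 bb; tag = H(a8 76 5c 5c 5c 5c a3 bb) = 03e9
m3: inner = H(c2 1c 36 36 36 36 70 58) = 9e e0; tag = H(a8 76 5c 5c 5c 5c 9e e0) = fe0e
m4: inner = H(c2 1c 36 36 36 36 cf af) = fd 37; tag = H(a8 76 5c 5c 5c 5c fd 37) = 5d65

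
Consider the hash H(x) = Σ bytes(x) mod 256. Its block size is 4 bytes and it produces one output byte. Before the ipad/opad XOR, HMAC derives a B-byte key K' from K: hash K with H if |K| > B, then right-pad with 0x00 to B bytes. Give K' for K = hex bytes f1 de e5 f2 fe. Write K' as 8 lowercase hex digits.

|K| = 5 > B = 4, so first hash the key.
H(K): sum = 241+222+229+242+254 = 1188; mod 256 = 164 → a4.
Zero-pad H(K) = a4 to 4 bytes: K' = a4 00 00 00.

a4000000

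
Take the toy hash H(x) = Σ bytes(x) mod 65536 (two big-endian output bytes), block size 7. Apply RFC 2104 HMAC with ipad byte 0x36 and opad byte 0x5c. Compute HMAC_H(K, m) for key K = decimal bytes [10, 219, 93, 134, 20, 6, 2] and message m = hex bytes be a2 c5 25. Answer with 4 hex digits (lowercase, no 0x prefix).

Key decimal bytes [10, 219, 93, 134, 20, 6, 2] = 0a db 5d 86 14 06 02 is exactly B = 7 bytes: K' = 0a db 5d 86 14 06 02.
K' ⊕ ipad = 3c ed 6b b0 22 30 34.  K' ⊕ opad = 56 87 01 da 48 5a 5e.
Inner input = (K'⊕ipad) ∥ m = 3c ed 6b b0 22 30 34 ∥ be a2 c5 25.
Inner hash: sum = 60+237+107+176+34+48+52+190+162+197+37 = 1300 → 05 14.
Outer input = (K'⊕opad) ∥ inner = 56 87 01 da 48 5a 5e ∥ 05 14.
Outer hash (tag): sum = 86+135+1+218+72+90+94+5+20 = 721 → 02 d1.

02d1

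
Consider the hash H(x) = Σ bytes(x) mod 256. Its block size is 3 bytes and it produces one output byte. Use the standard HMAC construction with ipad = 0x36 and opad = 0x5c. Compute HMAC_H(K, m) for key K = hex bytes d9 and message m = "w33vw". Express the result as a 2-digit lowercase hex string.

Key hex bytes d9 is 1 byte ≤ B = 3; zero-pad to 3 bytes: K' = d9 00 00.
K' ⊕ ipad = ef 36 36.  K' ⊕ opad = 85 5c 5c.
Inner input = (K'⊕ipad) ∥ m = ef 36 36 ∥ 77 33 33 76 77.
Inner hash: sum = 239+54+54+119+51+51+118+119 = 805; mod 256 = 37 → 25.
Outer input = (K'⊕opad) ∥ inner = 85 5c 5c ∥ 25.
Outer hash (tag): sum = 133+92+92+37 = 354; mod 256 = 98 → 62.

62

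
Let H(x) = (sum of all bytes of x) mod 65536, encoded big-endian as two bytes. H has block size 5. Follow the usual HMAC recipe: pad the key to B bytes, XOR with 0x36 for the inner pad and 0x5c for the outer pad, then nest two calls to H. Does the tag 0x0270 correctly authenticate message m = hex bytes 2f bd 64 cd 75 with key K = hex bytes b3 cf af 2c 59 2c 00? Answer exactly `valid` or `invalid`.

Key hex bytes b3 cf af 2c 59 2c 00 is 7 bytes > B = 5, so hash it first: H(key) = 02 e2, then zero-pad to 5 bytes: K' = 02 e2 00 00 00.
K' ⊕ ipad = 34 d4 36 36 36; K' ⊕ opad = 5e be 5c 5c 5c.
Inner hash: sum = 52+212+54+54+54+47+189+100+205+117 = 1084 → 04 3c.
Outer hash (recomputed tag): sum = 94+190+92+92+92+4+60 = 624 → 02 70.
Recomputed tag = 0270; claimed = 0270 → match.

valid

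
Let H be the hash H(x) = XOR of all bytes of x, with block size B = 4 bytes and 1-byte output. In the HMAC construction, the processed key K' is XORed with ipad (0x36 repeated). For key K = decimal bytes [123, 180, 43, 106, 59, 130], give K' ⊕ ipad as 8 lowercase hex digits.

01363636

Key decimal bytes [123, 180, 43, 106, 59, 130] = 7b b4 2b 6a 3b 82 is 6 bytes > B = 4, so hash it first: H(key) = 37, then zero-pad to 4 bytes: K' = 37 00 00 00.
XOR each byte with 0x36: 37⊕36=01, 00⊕36=36, 00⊕36=36, 00⊕36=36.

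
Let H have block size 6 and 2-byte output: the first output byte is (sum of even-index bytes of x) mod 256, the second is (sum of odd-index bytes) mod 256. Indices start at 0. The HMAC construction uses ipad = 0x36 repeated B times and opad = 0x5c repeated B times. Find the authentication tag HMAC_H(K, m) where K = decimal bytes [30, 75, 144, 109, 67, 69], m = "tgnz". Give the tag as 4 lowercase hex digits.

Key decimal bytes [30, 75, 144, 109, 67, 69] = 1e 4b 90 6d 43 45 is exactly B = 6 bytes: K' = 1e 4b 90 6d 43 45.
K' ⊕ ipad = 28 7d a6 5b 75 73.  K' ⊕ opad = 42 17 cc 31 1f 19.
Inner input = (K'⊕ipad) ∥ m = 28 7d a6 5b 75 73 ∥ 74 67 6e 7a.
Inner hash: even-index sum = 549 mod 256 = 37; odd-index sum = 556 mod 256 = 44 → 25 2c.
Outer input = (K'⊕opad) ∥ inner = 42 17 cc 31 1f 19 ∥ 25 2c.
Outer hash (tag): even-index sum = 338 mod 256 = 82; odd-index sum = 141 mod 256 = 141 → 52 8d.

528d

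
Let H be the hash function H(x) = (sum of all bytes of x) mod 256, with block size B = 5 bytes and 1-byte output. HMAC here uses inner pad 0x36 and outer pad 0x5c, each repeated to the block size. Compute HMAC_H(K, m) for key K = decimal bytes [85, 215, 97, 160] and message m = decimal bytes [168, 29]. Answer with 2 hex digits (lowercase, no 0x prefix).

Key decimal bytes [85, 215, 97, 160] = 55 d7 61 a0 is 4 bytes ≤ B = 5; zero-pad to 5 bytes: K' = 55 d7 61 a0 00.
K' ⊕ ipad = 63 e1 57 96 36.  K' ⊕ opad = 09 8b 3d fc 5c.
Inner input = (K'⊕ipad) ∥ m = 63 e1 57 96 36 ∥ a8 1d.
Inner hash: sum = 99+225+87+150+54+168+29 = 812; mod 256 = 44 → 2c.
Outer input = (K'⊕opad) ∥ inner = 09 8b 3d fc 5c ∥ 2c.
Outer hash (tag): sum = 9+139+61+252+92+44 = 597; mod 256 = 85 → 55.

55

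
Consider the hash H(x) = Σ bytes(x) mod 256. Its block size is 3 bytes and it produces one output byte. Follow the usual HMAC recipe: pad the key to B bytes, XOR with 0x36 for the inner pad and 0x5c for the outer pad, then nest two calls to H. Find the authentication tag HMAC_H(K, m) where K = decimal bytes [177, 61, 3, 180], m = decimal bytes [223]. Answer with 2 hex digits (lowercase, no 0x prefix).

Key decimal bytes [177, 61, 3, 180] = b1 3d 03 b4 is 4 bytes > B = 3, so hash it first: H(key) = a5, then zero-pad to 3 bytes: K' = a5 00 00.
K' ⊕ ipad = 93 36 36.  K' ⊕ opad = f9 5c 5c.
Inner input = (K'⊕ipad) ∥ m = 93 36 36 ∥ df.
Inner hash: sum = 147+54+54+223 = 478; mod 256 = 222 → de.
Outer input = (K'⊕opad) ∥ inner = f9 5c 5c ∥ de.
Outer hash (tag): sum = 249+92+92+222 = 655; mod 256 = 143 → 8f.

8f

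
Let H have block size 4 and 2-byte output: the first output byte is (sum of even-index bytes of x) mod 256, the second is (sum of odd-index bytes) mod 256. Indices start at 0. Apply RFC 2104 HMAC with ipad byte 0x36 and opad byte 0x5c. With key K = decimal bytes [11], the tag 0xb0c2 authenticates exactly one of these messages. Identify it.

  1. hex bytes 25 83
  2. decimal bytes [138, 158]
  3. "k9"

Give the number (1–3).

Key decimal bytes [11] = 0b is 1 byte ≤ B = 4; zero-pad to 4 bytes: K' = 0b 00 00 00.
K' ⊕ ipad = 3d 36 36 36; K' ⊕ opad = 57 5c 5c 5c.
m1: inner = H(3d 36 36 36 25 83) = 98 ef; tag = H(57 5c 5c 5c 98 ef) = 4ba7
m2: inner = H(3d 36 36 36 8a 9e) = fd 0a; tag = H(57 5c 5c 5c fd 0a) = b0c2 ← matches
m3: inner = H(3d 36 36 36 6b 39) = de a5; tag = H(57 5c 5c 5c de a5) = 915d

2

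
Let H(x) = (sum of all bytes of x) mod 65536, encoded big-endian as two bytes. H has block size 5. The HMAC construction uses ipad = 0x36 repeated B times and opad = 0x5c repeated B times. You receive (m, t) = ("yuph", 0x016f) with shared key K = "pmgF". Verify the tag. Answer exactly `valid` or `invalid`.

valid

Key "pmgF" = 70 6d 67 46 is 4 bytes ≤ B = 5; zero-pad to 5 bytes: K' = 70 6d 67 46 00.
K' ⊕ ipad = 46 5b 51 70 36; K' ⊕ opad = 2c 31 3b 1a 5c.
Inner hash: sum = 70+91+81+112+54+121+117+112+104 = 862 → 03 5e.
Outer hash (recomputed tag): sum = 44+49+59+26+92+3+94 = 367 → 01 6f.
Recomputed tag = 016f; claimed = 016f → match.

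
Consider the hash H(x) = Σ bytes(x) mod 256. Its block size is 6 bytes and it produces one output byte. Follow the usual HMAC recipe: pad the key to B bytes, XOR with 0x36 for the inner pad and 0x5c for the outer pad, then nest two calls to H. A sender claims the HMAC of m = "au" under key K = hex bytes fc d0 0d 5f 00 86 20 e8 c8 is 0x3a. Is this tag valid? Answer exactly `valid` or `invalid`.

Key hex bytes fc d0 0d 5f 00 86 20 e8 c8 is 9 bytes > B = 6, so hash it first: H(key) = 8e, then zero-pad to 6 bytes: K' = 8e 00 00 00 00 00.
K' ⊕ ipad = b8 36 36 36 36 36; K' ⊕ opad = d2 5c 5c 5c 5c 5c.
Inner hash: sum = 184+54+54+54+54+54+97+117 = 668; mod 256 = 156 → 9c.
Outer hash (recomputed tag): sum = 210+92+92+92+92+92+156 = 826; mod 256 = 58 → 3a.
Recomputed tag = 3a; claimed = 3a → match.

valid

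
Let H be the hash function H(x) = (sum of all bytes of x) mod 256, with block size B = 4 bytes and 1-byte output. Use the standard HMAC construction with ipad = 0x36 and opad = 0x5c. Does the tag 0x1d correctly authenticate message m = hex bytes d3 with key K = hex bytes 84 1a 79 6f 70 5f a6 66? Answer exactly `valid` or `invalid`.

Key hex bytes 84 1a 79 6f 70 5f a6 66 is 8 bytes > B = 4, so hash it first: H(key) = 61, then zero-pad to 4 bytes: K' = 61 00 00 00.
K' ⊕ ipad = 57 36 36 36; K' ⊕ opad = 3d 5c 5c 5c.
Inner hash: sum = 87+54+54+54+211 = 460; mod 256 = 204 → cc.
Outer hash (recomputed tag): sum = 61+92+92+92+204 = 541; mod 256 = 29 → 1d.
Recomputed tag = 1d; claimed = 1d → match.

valid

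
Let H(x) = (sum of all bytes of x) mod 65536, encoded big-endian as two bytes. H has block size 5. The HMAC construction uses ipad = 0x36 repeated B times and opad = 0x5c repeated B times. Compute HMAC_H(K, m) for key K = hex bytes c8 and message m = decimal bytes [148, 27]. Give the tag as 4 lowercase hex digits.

028b

Key hex bytes c8 is 1 byte ≤ B = 5; zero-pad to 5 bytes: K' = c8 00 00 00 00.
K' ⊕ ipad = fe 36 36 36 36.  K' ⊕ opad = 94 5c 5c 5c 5c.
Inner input = (K'⊕ipad) ∥ m = fe 36 36 36 36 ∥ 94 1b.
Inner hash: sum = 254+54+54+54+54+148+27 = 645 → 02 85.
Outer input = (K'⊕opad) ∥ inner = 94 5c 5c 5c 5c ∥ 02 85.
Outer hash (tag): sum = 148+92+92+92+92+2+133 = 651 → 02 8b.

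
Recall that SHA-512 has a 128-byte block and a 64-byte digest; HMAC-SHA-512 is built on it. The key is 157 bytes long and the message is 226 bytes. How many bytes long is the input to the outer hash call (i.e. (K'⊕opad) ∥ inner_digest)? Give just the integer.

192

Key is 157 > 128 bytes, so it is hashed to 64 bytes then zero-padded to 128: |K'| = 128.
Outer input = (K'⊕opad) ∥ H(inner) → 128 + 64 = 192 bytes.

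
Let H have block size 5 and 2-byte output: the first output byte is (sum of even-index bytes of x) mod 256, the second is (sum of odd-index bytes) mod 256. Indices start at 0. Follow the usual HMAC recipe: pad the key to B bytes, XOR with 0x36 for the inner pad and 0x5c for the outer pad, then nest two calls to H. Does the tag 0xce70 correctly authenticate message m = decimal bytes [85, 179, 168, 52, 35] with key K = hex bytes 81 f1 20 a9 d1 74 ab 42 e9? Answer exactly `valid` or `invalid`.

Key hex bytes 81 f1 20 a9 d1 74 ab 42 e9 is 9 bytes > B = 5, so hash it first: H(key) = 06 50, then zero-pad to 5 bytes: K' = 06 50 00 00 00.
K' ⊕ ipad = 30 66 36 36 36; K' ⊕ opad = 5a 0c 5c 5c 5c.
Inner hash: even-index sum = 387 mod 256 = 131; odd-index sum = 444 mod 256 = 188 → 83 bc.
Outer hash (recomputed tag): even-index sum = 462 mod 256 = 206; odd-index sum = 235 mod 256 = 235 → ce eb.
Recomputed tag = ceeb; claimed = ce70 → mismatch.

invalid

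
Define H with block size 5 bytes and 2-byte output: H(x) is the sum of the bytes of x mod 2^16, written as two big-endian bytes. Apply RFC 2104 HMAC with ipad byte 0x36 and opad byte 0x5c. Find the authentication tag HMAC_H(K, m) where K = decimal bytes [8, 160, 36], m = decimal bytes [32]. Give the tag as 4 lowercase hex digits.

Key decimal bytes [8, 160, 36] = 08 a0 24 is 3 bytes ≤ B = 5; zero-pad to 5 bytes: K' = 08 a0 24 00 00.
K' ⊕ ipad = 3e 96 12 36 36.  K' ⊕ opad = 54 fc 78 5c 5c.
Inner input = (K'⊕ipad) ∥ m = 3e 96 12 36 36 ∥ 20.
Inner hash: sum = 62+150+18+54+54+32 = 370 → 01 72.
Outer input = (K'⊕opad) ∥ inner = 54 fc 78 5c 5c ∥ 01 72.
Outer hash (tag): sum = 84+252+120+92+92+1+114 = 755 → 02 f3.

02f3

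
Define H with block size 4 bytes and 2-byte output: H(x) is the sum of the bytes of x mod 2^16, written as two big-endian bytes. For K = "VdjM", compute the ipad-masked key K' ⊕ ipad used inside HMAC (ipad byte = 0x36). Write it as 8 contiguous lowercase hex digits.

60525c7b

Key "VdjM" = 56 64 6a 4d is exactly B = 4 bytes: K' = 56 64 6a 4d.
XOR each byte with 0x36: 56⊕36=60, 64⊕36=52, 6a⊕36=5c, 4d⊕36=7b.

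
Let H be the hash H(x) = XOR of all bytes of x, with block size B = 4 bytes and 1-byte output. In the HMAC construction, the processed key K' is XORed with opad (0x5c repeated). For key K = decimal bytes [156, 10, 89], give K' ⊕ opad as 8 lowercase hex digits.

Key decimal bytes [156, 10, 89] = 9c 0a 59 is 3 bytes ≤ B = 4; zero-pad to 4 bytes: K' = 9c 0a 59 00.
XOR each byte with 0x5c: 9c⊕5c=c0, 0a⊕5c=56, 59⊕5c=05, 00⊕5c=5c.

c056055c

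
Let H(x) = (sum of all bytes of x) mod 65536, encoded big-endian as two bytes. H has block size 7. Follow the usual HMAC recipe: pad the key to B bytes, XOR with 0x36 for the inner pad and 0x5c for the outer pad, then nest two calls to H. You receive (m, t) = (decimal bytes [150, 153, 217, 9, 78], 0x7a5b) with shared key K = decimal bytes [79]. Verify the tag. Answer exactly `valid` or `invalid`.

invalid

Key decimal bytes [79] = 4f is 1 byte ≤ B = 7; zero-pad to 7 bytes: K' = 4f 00 00 00 00 00 00.
K' ⊕ ipad = 79 36 36 36 36 36 36; K' ⊕ opad = 13 5c 5c 5c 5c 5c 5c.
Inner hash: sum = 121+54+54+54+54+54+54+150+153+217+9+78 = 1052 → 04 1c.
Outer hash (recomputed tag): sum = 19+92+92+92+92+92+92+4+28 = 603 → 02 5b.
Recomputed tag = 025b; claimed = 7a5b → mismatch.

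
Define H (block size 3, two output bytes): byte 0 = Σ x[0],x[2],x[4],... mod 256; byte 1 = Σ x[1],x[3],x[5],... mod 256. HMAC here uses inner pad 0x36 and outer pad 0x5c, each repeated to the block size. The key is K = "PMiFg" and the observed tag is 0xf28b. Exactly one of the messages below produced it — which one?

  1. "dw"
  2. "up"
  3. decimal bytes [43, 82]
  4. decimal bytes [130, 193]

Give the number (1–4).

2

Key "PMiFg" = 50 4d 69 46 67 is 5 bytes > B = 3, so hash it first: H(key) = 20 93, then zero-pad to 3 bytes: K' = 20 93 00.
K' ⊕ ipad = 16 a5 36; K' ⊕ opad = 7c cf 5c.
m1: inner = H(16 a5 36 64 77) = c3 09; tag = H(7c cf 5c c3 09) = e192
m2: inner = H(16 a5 36 75 70) = bc 1a; tag = H(7c cf 5c bc 1a) = f28b ← matches
m3: inner = H(16 a5 36 2b 52) = 9e d0; tag = H(7c cf 5c 9e d0) = a86d
m4: inner = H(16 a5 36 82 c1) = 0d 27; tag = H(7c cf 5c 0d 27) = ffdc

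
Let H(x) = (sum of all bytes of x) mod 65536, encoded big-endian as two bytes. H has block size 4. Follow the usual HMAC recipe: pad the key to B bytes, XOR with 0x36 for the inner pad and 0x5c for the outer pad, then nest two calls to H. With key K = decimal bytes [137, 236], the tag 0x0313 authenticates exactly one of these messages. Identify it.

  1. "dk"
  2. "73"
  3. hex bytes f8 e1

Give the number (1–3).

Key decimal bytes [137, 236] = 89 ec is 2 bytes ≤ B = 4; zero-pad to 4 bytes: K' = 89 ec 00 00.
K' ⊕ ipad = bf da 36 36; K' ⊕ opad = d5 b0 5c 5c.
m1: inner = H(bf da 36 36 64 6b) = 02 d4; tag = H(d5 b0 5c 5c 02 d4) = 0313 ← matches
m2: inner = H(bf da 36 36 37 33) = 02 6f; tag = H(d5 b0 5c 5c 02 6f) = 02ae
m3: inner = H(bf da 36 36 f8 e1) = 03 de; tag = H(d5 b0 5c 5c 03 de) = 031e

1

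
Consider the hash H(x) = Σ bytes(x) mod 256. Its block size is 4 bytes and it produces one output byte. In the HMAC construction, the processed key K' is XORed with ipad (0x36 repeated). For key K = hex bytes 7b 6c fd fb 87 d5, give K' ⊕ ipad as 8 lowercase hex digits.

0d363636

Key hex bytes 7b 6c fd fb 87 d5 is 6 bytes > B = 4, so hash it first: H(key) = 3b, then zero-pad to 4 bytes: K' = 3b 00 00 00.
XOR each byte with 0x36: 3b⊕36=0d, 00⊕36=36, 00⊕36=36, 00⊕36=36.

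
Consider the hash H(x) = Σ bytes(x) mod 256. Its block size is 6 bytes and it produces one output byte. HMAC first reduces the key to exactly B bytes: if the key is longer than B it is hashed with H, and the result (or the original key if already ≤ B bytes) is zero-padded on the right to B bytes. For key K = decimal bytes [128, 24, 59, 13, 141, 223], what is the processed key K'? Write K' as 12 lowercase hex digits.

Key decimal bytes [128, 24, 59, 13, 141, 223] = 80 18 3b 0d 8d df is exactly B = 6 bytes: K' = 80 18 3b 0d 8d df.

80183b0d8ddf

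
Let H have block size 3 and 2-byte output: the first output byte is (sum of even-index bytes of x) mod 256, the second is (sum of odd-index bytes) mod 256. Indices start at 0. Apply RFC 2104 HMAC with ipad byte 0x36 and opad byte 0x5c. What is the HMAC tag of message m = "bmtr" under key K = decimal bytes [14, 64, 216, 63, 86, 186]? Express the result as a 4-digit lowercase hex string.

Key decimal bytes [14, 64, 216, 63, 86, 186] = 0e 40 d8 3f 56 ba is 6 bytes > B = 3, so hash it first: H(key) = 3c 39, then zero-pad to 3 bytes: K' = 3c 39 00.
K' ⊕ ipad = 0a 0f 36.  K' ⊕ opad = 60 65 5c.
Inner input = (K'⊕ipad) ∥ m = 0a 0f 36 ∥ 62 6d 74 72.
Inner hash: even-index sum = 287 mod 256 = 31; odd-index sum = 229 mod 256 = 229 → 1f e5.
Outer input = (K'⊕opad) ∥ inner = 60 65 5c ∥ 1f e5.
Outer hash (tag): even-index sum = 417 mod 256 = 161; odd-index sum = 132 mod 256 = 132 → a1 84.

a184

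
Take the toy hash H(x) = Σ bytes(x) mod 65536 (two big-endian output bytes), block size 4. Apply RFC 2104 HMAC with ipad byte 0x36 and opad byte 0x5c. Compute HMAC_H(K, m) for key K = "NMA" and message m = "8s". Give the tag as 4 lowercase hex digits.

00e9

Key "NMA" = 4e 4d 41 is 3 bytes ≤ B = 4; zero-pad to 4 bytes: K' = 4e 4d 41 00.
K' ⊕ ipad = 78 7b 77 36.  K' ⊕ opad = 12 11 1d 5c.
Inner input = (K'⊕ipad) ∥ m = 78 7b 77 36 ∥ 38 73.
Inner hash: sum = 120+123+119+54+56+115 = 587 → 02 4b.
Outer input = (K'⊕opad) ∥ inner = 12 11 1d 5c ∥ 02 4b.
Outer hash (tag): sum = 18+17+29+92+2+75 = 233 → 00 e9.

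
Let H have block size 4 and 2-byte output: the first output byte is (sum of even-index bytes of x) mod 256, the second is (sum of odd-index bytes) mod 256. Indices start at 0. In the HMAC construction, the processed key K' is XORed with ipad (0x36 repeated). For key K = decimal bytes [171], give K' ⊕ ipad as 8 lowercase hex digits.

Key decimal bytes [171] = ab is 1 byte ≤ B = 4; zero-pad to 4 bytes: K' = ab 00 00 00.
XOR each byte with 0x36: ab⊕36=9d, 00⊕36=36, 00⊕36=36, 00⊕36=36.

9d363636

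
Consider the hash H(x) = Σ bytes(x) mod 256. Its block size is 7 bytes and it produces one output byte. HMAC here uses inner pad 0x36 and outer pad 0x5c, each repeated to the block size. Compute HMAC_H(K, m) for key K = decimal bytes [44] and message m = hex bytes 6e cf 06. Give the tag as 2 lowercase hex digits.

39

Key decimal bytes [44] = 2c is 1 byte ≤ B = 7; zero-pad to 7 bytes: K' = 2c 00 00 00 00 00 00.
K' ⊕ ipad = 1a 36 36 36 36 36 36.  K' ⊕ opad = 70 5c 5c 5c 5c 5c 5c.
Inner input = (K'⊕ipad) ∥ m = 1a 36 36 36 36 36 36 ∥ 6e cf 06.
Inner hash: sum = 26+54+54+54+54+54+54+110+207+6 = 673; mod 256 = 161 → a1.
Outer input = (K'⊕opad) ∥ inner = 70 5c 5c 5c 5c 5c 5c ∥ a1.
Outer hash (tag): sum = 112+92+92+92+92+92+92+161 = 825; mod 256 = 57 → 39.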